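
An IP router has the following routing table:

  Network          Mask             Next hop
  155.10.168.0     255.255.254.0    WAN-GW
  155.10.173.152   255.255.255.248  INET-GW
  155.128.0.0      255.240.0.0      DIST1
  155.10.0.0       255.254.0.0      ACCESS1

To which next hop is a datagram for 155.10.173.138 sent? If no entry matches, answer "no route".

Routes whose prefix contains 155.10.173.138:
  155.10.0.0/15 (155.10.0.0 - 155.11.255.255) -> ACCESS1
More-specific entries that do NOT match:
  155.10.173.152/29 (155.10.173.152 - 155.10.173.159) does not contain 155.10.173.138
  155.10.168.0/23 (155.10.168.0 - 155.10.169.255) does not contain 155.10.173.138
Longest matching prefix is /15 -> next hop ACCESS1.

ACCESS1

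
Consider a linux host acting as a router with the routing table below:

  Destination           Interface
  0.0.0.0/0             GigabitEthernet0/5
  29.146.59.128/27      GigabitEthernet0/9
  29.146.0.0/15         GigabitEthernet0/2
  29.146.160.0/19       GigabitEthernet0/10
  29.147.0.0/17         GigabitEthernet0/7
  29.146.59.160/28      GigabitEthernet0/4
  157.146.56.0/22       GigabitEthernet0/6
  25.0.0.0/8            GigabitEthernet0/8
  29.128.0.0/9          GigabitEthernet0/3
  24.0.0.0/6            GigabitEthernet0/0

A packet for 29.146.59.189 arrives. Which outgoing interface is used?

GigabitEthernet0/2

Routes whose prefix contains 29.146.59.189:
  0.0.0.0/0 (default, matches everything) -> GigabitEthernet0/5
  29.128.0.0/9 (29.128.0.0 - 29.255.255.255) -> GigabitEthernet0/3
  29.146.0.0/15 (29.146.0.0 - 29.147.255.255) -> GigabitEthernet0/2
More-specific entries that do NOT match:
  29.146.59.160/28 (29.146.59.160 - 29.146.59.175) does not contain 29.146.59.189
  29.146.59.128/27 (29.146.59.128 - 29.146.59.159) does not contain 29.146.59.189
  157.146.56.0/22 (157.146.56.0 - 157.146.59.255) does not contain 29.146.59.189
  29.146.160.0/19 (29.146.160.0 - 29.146.191.255) does not contain 29.146.59.189
  29.147.0.0/17 (29.147.0.0 - 29.147.127.255) does not contain 29.146.59.189
Longest matching prefix is /15 -> interface GigabitEthernet0/2.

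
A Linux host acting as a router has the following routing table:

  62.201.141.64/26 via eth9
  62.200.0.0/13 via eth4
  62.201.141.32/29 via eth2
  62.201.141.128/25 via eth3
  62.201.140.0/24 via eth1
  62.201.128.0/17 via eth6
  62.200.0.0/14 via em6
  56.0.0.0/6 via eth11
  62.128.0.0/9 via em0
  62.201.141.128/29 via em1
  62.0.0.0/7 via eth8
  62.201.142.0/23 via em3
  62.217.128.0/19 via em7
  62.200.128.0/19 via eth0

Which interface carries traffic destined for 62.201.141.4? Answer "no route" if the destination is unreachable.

Routes whose prefix contains 62.201.141.4:
  62.0.0.0/7 (62.0.0.0 - 63.255.255.255) -> eth8
  62.128.0.0/9 (62.128.0.0 - 62.255.255.255) -> em0
  62.200.0.0/13 (62.200.0.0 - 62.207.255.255) -> eth4
  62.200.0.0/14 (62.200.0.0 - 62.203.255.255) -> em6
  62.201.128.0/17 (62.201.128.0 - 62.201.255.255) -> eth6
More-specific entries that do NOT match:
  62.201.141.32/29 (62.201.141.32 - 62.201.141.39) does not contain 62.201.141.4
  62.201.141.128/29 (62.201.141.128 - 62.201.141.135) does not contain 62.201.141.4
  62.201.141.64/26 (62.201.141.64 - 62.201.141.127) does not contain 62.201.141.4
  62.201.141.128/25 (62.201.141.128 - 62.201.141.255) does not contain 62.201.141.4
  62.201.140.0/24 (62.201.140.0 - 62.201.140.255) does not contain 62.201.141.4
  62.201.142.0/23 (62.201.142.0 - 62.201.143.255) does not contain 62.201.141.4
  62.217.128.0/19 (62.217.128.0 - 62.217.159.255) does not contain 62.201.141.4
  62.200.128.0/19 (62.200.128.0 - 62.200.159.255) does not contain 62.201.141.4
Longest matching prefix is /17 -> interface eth6.

eth6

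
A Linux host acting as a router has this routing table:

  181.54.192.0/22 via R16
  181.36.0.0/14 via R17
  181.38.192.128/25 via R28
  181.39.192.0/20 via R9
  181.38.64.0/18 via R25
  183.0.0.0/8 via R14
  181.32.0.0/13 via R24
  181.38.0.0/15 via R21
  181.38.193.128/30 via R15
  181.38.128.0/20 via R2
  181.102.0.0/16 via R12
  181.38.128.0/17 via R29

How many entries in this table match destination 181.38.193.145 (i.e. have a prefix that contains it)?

4

Prefixes containing 181.38.193.145:
  181.32.0.0/13 (181.32.0.0 - 181.39.255.255)
  181.36.0.0/14 (181.36.0.0 - 181.39.255.255)
  181.38.0.0/15 (181.38.0.0 - 181.39.255.255)
  181.38.128.0/17 (181.38.128.0 - 181.38.255.255)
Total matching entries: 4.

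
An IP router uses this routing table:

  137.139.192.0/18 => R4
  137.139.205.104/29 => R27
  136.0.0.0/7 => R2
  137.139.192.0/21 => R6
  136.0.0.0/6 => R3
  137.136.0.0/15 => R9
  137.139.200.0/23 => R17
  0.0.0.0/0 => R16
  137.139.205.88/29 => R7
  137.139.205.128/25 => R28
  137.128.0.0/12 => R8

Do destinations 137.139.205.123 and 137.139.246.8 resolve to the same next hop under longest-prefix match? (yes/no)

137.139.205.123: longest match 137.139.192.0/18 -> R4
137.139.246.8: longest match 137.139.192.0/18 -> R4

yes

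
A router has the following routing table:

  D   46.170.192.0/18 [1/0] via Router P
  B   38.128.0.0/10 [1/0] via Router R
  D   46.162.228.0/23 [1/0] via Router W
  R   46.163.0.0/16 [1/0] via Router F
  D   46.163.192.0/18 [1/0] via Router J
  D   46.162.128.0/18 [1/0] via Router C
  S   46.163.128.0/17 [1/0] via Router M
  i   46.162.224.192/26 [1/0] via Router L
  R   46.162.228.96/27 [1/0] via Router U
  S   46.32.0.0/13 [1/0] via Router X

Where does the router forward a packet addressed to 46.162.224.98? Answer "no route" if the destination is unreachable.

No entry's prefix contains 46.162.224.98; there is no default route.

no route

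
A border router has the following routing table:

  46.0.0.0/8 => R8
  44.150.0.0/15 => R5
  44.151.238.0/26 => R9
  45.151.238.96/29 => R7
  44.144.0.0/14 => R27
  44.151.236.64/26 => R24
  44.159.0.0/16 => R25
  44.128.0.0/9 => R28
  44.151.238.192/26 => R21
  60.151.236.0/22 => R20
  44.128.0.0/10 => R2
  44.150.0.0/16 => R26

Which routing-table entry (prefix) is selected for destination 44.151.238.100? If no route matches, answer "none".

44.150.0.0/15

Entries matching 44.151.238.100:
  44.128.0.0/9 (44.128.0.0 - 44.255.255.255)
  44.128.0.0/10 (44.128.0.0 - 44.191.255.255)
  44.150.0.0/15 (44.150.0.0 - 44.151.255.255)
Most specific is 44.150.0.0/15.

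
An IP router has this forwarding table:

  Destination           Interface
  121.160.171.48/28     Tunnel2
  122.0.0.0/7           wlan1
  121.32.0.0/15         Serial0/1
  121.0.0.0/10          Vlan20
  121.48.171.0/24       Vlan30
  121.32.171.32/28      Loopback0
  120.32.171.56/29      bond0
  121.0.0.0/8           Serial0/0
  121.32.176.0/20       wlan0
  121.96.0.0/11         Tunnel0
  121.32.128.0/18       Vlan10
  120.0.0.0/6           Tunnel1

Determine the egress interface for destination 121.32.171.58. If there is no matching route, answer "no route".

Vlan10

Routes whose prefix contains 121.32.171.58:
  120.0.0.0/6 (120.0.0.0 - 123.255.255.255) -> Tunnel1
  121.0.0.0/8 (121.0.0.0 - 121.255.255.255) -> Serial0/0
  121.0.0.0/10 (121.0.0.0 - 121.63.255.255) -> Vlan20
  121.32.0.0/15 (121.32.0.0 - 121.33.255.255) -> Serial0/1
  121.32.128.0/18 (121.32.128.0 - 121.32.191.255) -> Vlan10
More-specific entries that do NOT match:
  120.32.171.56/29 (120.32.171.56 - 120.32.171.63) does not contain 121.32.171.58
  121.160.171.48/28 (121.160.171.48 - 121.160.171.63) does not contain 121.32.171.58
  121.32.171.32/28 (121.32.171.32 - 121.32.171.47) does not contain 121.32.171.58
  121.48.171.0/24 (121.48.171.0 - 121.48.171.255) does not contain 121.32.171.58
  121.32.176.0/20 (121.32.176.0 - 121.32.191.255) does not contain 121.32.171.58
Longest matching prefix is /18 -> interface Vlan10.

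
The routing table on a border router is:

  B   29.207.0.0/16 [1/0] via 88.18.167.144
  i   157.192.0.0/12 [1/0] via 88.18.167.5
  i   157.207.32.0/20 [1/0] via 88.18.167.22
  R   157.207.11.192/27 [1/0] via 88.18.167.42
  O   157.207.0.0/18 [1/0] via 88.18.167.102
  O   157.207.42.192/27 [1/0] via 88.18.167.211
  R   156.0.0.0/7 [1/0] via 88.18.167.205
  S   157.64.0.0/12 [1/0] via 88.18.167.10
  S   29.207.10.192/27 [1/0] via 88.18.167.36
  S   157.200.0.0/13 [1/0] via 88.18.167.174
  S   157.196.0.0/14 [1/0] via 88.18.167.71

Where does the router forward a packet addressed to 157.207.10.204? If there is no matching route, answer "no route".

88.18.167.102

Routes whose prefix contains 157.207.10.204:
  156.0.0.0/7 (156.0.0.0 - 157.255.255.255) -> 88.18.167.205
  157.192.0.0/12 (157.192.0.0 - 157.207.255.255) -> 88.18.167.5
  157.200.0.0/13 (157.200.0.0 - 157.207.255.255) -> 88.18.167.174
  157.207.0.0/18 (157.207.0.0 - 157.207.63.255) -> 88.18.167.102
More-specific entries that do NOT match:
  157.207.11.192/27 (157.207.11.192 - 157.207.11.223) does not contain 157.207.10.204
  157.207.42.192/27 (157.207.42.192 - 157.207.42.223) does not contain 157.207.10.204
  29.207.10.192/27 (29.207.10.192 - 29.207.10.223) does not contain 157.207.10.204
  157.207.32.0/20 (157.207.32.0 - 157.207.47.255) does not contain 157.207.10.204
Longest matching prefix is /18 -> next hop 88.18.167.102.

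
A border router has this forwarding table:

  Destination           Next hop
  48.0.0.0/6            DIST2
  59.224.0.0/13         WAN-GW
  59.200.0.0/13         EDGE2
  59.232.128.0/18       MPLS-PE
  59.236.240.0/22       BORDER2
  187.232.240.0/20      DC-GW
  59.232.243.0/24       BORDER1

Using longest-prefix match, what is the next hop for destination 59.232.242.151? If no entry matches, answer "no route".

No entry's prefix contains 59.232.242.151; there is no default route.

no route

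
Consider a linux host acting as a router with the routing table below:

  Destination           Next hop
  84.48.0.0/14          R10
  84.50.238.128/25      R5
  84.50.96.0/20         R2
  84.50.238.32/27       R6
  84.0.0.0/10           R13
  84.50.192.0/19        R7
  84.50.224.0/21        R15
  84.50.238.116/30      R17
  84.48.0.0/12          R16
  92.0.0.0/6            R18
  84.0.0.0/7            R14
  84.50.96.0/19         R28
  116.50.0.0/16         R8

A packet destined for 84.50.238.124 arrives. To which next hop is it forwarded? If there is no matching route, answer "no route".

R10

Routes whose prefix contains 84.50.238.124:
  84.0.0.0/7 (84.0.0.0 - 85.255.255.255) -> R14
  84.0.0.0/10 (84.0.0.0 - 84.63.255.255) -> R13
  84.48.0.0/12 (84.48.0.0 - 84.63.255.255) -> R16
  84.48.0.0/14 (84.48.0.0 - 84.51.255.255) -> R10
More-specific entries that do NOT match:
  84.50.238.116/30 (84.50.238.116 - 84.50.238.119) does not contain 84.50.238.124
  84.50.238.32/27 (84.50.238.32 - 84.50.238.63) does not contain 84.50.238.124
  84.50.238.128/25 (84.50.238.128 - 84.50.238.255) does not contain 84.50.238.124
  84.50.224.0/21 (84.50.224.0 - 84.50.231.255) does not contain 84.50.238.124
  84.50.96.0/20 (84.50.96.0 - 84.50.111.255) does not contain 84.50.238.124
  84.50.192.0/19 (84.50.192.0 - 84.50.223.255) does not contain 84.50.238.124
  84.50.96.0/19 (84.50.96.0 - 84.50.127.255) does not contain 84.50.238.124
  116.50.0.0/16 (116.50.0.0 - 116.50.255.255) does not contain 84.50.238.124
Longest matching prefix is /14 -> next hop R10.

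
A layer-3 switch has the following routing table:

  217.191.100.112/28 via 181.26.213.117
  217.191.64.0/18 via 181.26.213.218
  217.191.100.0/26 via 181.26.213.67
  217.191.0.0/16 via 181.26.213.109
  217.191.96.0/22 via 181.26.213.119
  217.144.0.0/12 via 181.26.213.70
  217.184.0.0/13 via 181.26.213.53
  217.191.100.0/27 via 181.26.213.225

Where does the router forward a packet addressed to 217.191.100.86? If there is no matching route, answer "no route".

Routes whose prefix contains 217.191.100.86:
  217.184.0.0/13 (217.184.0.0 - 217.191.255.255) -> 181.26.213.53
  217.191.0.0/16 (217.191.0.0 - 217.191.255.255) -> 181.26.213.109
  217.191.64.0/18 (217.191.64.0 - 217.191.127.255) -> 181.26.213.218
More-specific entries that do NOT match:
  217.191.100.112/28 (217.191.100.112 - 217.191.100.127) does not contain 217.191.100.86
  217.191.100.0/27 (217.191.100.0 - 217.191.100.31) does not contain 217.191.100.86
  217.191.100.0/26 (217.191.100.0 - 217.191.100.63) does not contain 217.191.100.86
  217.191.96.0/22 (217.191.96.0 - 217.191.99.255) does not contain 217.191.100.86
Longest matching prefix is /18 -> next hop 181.26.213.218.

181.26.213.218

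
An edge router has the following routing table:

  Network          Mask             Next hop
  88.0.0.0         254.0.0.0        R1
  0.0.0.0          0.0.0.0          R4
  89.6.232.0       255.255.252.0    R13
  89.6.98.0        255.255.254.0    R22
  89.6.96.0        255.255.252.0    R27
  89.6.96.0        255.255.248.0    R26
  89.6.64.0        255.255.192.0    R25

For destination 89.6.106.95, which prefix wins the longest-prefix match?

Entries matching 89.6.106.95:
  0.0.0.0/0 (default, matches everything)
  88.0.0.0/7 (88.0.0.0 - 89.255.255.255)
  89.6.64.0/18 (89.6.64.0 - 89.6.127.255)
Most specific is 89.6.64.0/18.

89.6.64.0/18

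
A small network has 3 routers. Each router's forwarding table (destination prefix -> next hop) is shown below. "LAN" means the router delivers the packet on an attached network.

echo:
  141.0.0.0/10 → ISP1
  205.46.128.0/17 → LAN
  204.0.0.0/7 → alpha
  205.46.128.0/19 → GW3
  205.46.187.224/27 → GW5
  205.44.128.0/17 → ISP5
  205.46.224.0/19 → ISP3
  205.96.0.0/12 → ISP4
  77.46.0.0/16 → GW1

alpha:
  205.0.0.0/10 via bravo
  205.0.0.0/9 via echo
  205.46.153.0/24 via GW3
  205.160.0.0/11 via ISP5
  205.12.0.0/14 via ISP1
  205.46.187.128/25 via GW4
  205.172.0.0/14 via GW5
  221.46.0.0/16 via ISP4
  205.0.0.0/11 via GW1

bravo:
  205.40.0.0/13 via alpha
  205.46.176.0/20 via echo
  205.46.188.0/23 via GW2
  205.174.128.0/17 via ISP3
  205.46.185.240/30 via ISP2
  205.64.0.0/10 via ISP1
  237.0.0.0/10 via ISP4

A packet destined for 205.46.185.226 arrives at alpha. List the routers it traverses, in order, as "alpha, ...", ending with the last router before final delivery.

alpha, bravo, echo

At alpha: longest match for 205.46.185.226 is 205.0.0.0/10 -> bravo
At bravo: longest match for 205.46.185.226 is 205.46.176.0/20 -> echo
At echo: longest match for 205.46.185.226 is 205.46.128.0/17 -> LAN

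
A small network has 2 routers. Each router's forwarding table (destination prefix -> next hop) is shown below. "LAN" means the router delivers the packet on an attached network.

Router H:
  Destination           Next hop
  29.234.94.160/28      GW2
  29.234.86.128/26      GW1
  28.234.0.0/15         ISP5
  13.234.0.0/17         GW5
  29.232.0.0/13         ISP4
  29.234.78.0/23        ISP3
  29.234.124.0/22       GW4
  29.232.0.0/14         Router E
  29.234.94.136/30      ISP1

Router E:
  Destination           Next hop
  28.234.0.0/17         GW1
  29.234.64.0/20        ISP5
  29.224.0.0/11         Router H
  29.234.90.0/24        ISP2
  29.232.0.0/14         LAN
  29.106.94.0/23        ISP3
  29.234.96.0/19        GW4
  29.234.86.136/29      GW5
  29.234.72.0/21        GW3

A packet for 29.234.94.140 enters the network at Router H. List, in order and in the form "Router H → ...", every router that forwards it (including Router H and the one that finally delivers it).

Router H → Router E

At Router H: longest match for 29.234.94.140 is 29.232.0.0/14 -> Router E
At Router E: longest match for 29.234.94.140 is 29.232.0.0/14 -> LAN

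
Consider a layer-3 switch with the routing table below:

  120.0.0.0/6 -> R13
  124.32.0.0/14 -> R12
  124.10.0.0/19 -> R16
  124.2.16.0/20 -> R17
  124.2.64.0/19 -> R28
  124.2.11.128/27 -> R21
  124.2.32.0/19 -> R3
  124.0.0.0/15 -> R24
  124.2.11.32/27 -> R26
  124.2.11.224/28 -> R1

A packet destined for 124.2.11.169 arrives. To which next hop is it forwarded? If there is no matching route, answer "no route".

No entry's prefix contains 124.2.11.169; there is no default route.

no route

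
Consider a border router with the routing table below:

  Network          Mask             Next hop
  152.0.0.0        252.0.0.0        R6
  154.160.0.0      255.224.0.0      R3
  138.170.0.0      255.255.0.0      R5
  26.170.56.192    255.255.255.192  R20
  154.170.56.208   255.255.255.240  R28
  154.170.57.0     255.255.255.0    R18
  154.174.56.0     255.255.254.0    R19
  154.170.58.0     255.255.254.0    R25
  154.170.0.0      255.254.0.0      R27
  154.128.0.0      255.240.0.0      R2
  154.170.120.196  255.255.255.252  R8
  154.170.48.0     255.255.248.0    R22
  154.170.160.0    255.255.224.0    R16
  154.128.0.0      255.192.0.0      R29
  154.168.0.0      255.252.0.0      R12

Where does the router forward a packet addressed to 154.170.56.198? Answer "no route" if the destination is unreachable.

Routes whose prefix contains 154.170.56.198:
  152.0.0.0/6 (152.0.0.0 - 155.255.255.255) -> R6
  154.128.0.0/10 (154.128.0.0 - 154.191.255.255) -> R29
  154.160.0.0/11 (154.160.0.0 - 154.191.255.255) -> R3
  154.168.0.0/14 (154.168.0.0 - 154.171.255.255) -> R12
  154.170.0.0/15 (154.170.0.0 - 154.171.255.255) -> R27
More-specific entries that do NOT match:
  154.170.120.196/30 (154.170.120.196 - 154.170.120.199) does not contain 154.170.56.198
  154.170.56.208/28 (154.170.56.208 - 154.170.56.223) does not contain 154.170.56.198
  26.170.56.192/26 (26.170.56.192 - 26.170.56.255) does not contain 154.170.56.198
  154.170.57.0/24 (154.170.57.0 - 154.170.57.255) does not contain 154.170.56.198
  154.174.56.0/23 (154.174.56.0 - 154.174.57.255) does not contain 154.170.56.198
  154.170.58.0/23 (154.170.58.0 - 154.170.59.255) does not contain 154.170.56.198
  154.170.48.0/21 (154.170.48.0 - 154.170.55.255) does not contain 154.170.56.198
  154.170.160.0/19 (154.170.160.0 - 154.170.191.255) does not contain 154.170.56.198
  138.170.0.0/16 (138.170.0.0 - 138.170.255.255) does not contain 154.170.56.198
Longest matching prefix is /15 -> next hop R27.

R27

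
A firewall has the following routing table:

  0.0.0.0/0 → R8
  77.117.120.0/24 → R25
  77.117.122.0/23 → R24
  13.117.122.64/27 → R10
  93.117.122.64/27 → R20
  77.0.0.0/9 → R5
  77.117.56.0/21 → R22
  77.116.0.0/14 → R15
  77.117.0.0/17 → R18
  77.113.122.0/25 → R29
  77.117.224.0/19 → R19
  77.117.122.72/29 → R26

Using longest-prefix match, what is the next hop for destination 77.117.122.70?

Routes whose prefix contains 77.117.122.70:
  0.0.0.0/0 (default, matches everything) -> R8
  77.0.0.0/9 (77.0.0.0 - 77.127.255.255) -> R5
  77.116.0.0/14 (77.116.0.0 - 77.119.255.255) -> R15
  77.117.0.0/17 (77.117.0.0 - 77.117.127.255) -> R18
  77.117.122.0/23 (77.117.122.0 - 77.117.123.255) -> R24
More-specific entries that do NOT match:
  77.117.122.72/29 (77.117.122.72 - 77.117.122.79) does not contain 77.117.122.70
  13.117.122.64/27 (13.117.122.64 - 13.117.122.95) does not contain 77.117.122.70
  93.117.122.64/27 (93.117.122.64 - 93.117.122.95) does not contain 77.117.122.70
  77.113.122.0/25 (77.113.122.0 - 77.113.122.127) does not contain 77.117.122.70
  77.117.120.0/24 (77.117.120.0 - 77.117.120.255) does not contain 77.117.122.70
Longest matching prefix is /23 -> next hop R24.

R24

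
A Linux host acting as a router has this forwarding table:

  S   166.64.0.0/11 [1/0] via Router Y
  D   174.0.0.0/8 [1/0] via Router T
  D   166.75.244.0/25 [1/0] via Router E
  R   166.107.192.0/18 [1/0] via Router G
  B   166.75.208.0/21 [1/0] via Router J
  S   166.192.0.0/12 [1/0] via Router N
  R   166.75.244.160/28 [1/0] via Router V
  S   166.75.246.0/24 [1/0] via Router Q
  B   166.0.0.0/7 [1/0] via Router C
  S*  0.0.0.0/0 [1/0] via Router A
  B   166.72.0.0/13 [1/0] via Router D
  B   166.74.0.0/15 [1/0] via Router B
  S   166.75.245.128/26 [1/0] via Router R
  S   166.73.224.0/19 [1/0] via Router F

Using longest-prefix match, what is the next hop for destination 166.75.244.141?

Router B

Routes whose prefix contains 166.75.244.141:
  0.0.0.0/0 (default, matches everything) -> Router A
  166.0.0.0/7 (166.0.0.0 - 167.255.255.255) -> Router C
  166.64.0.0/11 (166.64.0.0 - 166.95.255.255) -> Router Y
  166.72.0.0/13 (166.72.0.0 - 166.79.255.255) -> Router D
  166.74.0.0/15 (166.74.0.0 - 166.75.255.255) -> Router B
More-specific entries that do NOT match:
  166.75.244.160/28 (166.75.244.160 - 166.75.244.175) does not contain 166.75.244.141
  166.75.245.128/26 (166.75.245.128 - 166.75.245.191) does not contain 166.75.244.141
  166.75.244.0/25 (166.75.244.0 - 166.75.244.127) does not contain 166.75.244.141
  166.75.246.0/24 (166.75.246.0 - 166.75.246.255) does not contain 166.75.244.141
  166.75.208.0/21 (166.75.208.0 - 166.75.215.255) does not contain 166.75.244.141
  166.73.224.0/19 (166.73.224.0 - 166.73.255.255) does not contain 166.75.244.141
  166.107.192.0/18 (166.107.192.0 - 166.107.255.255) does not contain 166.75.244.141
Longest matching prefix is /15 -> next hop Router B.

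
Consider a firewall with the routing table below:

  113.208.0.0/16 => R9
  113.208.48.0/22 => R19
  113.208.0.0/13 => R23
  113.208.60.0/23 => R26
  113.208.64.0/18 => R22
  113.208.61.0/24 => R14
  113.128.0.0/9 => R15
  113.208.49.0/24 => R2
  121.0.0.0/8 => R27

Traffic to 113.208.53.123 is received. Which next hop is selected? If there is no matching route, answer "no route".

Routes whose prefix contains 113.208.53.123:
  113.128.0.0/9 (113.128.0.0 - 113.255.255.255) -> R15
  113.208.0.0/13 (113.208.0.0 - 113.215.255.255) -> R23
  113.208.0.0/16 (113.208.0.0 - 113.208.255.255) -> R9
More-specific entries that do NOT match:
  113.208.61.0/24 (113.208.61.0 - 113.208.61.255) does not contain 113.208.53.123
  113.208.49.0/24 (113.208.49.0 - 113.208.49.255) does not contain 113.208.53.123
  113.208.60.0/23 (113.208.60.0 - 113.208.61.255) does not contain 113.208.53.123
  113.208.48.0/22 (113.208.48.0 - 113.208.51.255) does not contain 113.208.53.123
  113.208.64.0/18 (113.208.64.0 - 113.208.127.255) does not contain 113.208.53.123
Longest matching prefix is /16 -> next hop R9.

R9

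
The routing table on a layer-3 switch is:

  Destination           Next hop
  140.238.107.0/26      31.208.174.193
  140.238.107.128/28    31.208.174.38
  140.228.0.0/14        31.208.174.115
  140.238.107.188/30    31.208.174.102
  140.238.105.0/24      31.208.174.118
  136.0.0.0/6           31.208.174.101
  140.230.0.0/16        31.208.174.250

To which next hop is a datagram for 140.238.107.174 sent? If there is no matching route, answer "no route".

No entry's prefix contains 140.238.107.174; there is no default route.

no route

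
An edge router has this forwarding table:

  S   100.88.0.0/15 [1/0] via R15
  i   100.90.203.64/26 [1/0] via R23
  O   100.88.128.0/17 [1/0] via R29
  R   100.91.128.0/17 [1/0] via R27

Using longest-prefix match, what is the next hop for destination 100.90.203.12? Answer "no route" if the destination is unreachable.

no route

No entry's prefix contains 100.90.203.12; there is no default route.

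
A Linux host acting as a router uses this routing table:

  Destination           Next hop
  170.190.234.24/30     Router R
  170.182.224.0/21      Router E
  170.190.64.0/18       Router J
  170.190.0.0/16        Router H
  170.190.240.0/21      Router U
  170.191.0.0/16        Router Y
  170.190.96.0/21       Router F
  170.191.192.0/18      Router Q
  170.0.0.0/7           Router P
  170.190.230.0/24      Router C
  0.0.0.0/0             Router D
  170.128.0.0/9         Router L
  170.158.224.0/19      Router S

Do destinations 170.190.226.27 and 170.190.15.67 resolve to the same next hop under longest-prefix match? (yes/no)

yes

170.190.226.27: longest match 170.190.0.0/16 -> Router H
170.190.15.67: longest match 170.190.0.0/16 -> Router H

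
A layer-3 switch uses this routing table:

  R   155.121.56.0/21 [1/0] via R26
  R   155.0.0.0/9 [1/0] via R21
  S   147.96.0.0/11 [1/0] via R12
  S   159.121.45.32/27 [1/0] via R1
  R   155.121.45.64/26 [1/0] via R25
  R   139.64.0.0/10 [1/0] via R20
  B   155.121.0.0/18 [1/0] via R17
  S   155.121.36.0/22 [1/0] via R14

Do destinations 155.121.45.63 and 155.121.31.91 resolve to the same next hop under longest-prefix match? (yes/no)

yes

155.121.45.63: longest match 155.121.0.0/18 -> R17
155.121.31.91: longest match 155.121.0.0/18 -> R17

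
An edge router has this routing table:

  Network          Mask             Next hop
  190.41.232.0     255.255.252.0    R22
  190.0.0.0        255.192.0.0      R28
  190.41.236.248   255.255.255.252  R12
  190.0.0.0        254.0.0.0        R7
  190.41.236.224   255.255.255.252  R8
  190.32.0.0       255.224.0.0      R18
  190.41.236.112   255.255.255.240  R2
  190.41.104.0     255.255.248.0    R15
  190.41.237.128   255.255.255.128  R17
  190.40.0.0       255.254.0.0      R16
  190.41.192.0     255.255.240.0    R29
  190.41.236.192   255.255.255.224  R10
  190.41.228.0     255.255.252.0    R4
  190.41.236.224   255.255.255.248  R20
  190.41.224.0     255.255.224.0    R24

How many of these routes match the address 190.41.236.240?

5

Prefixes containing 190.41.236.240:
  190.0.0.0/7 (190.0.0.0 - 191.255.255.255)
  190.0.0.0/10 (190.0.0.0 - 190.63.255.255)
  190.32.0.0/11 (190.32.0.0 - 190.63.255.255)
  190.40.0.0/15 (190.40.0.0 - 190.41.255.255)
  190.41.224.0/19 (190.41.224.0 - 190.41.255.255)
Total matching entries: 5.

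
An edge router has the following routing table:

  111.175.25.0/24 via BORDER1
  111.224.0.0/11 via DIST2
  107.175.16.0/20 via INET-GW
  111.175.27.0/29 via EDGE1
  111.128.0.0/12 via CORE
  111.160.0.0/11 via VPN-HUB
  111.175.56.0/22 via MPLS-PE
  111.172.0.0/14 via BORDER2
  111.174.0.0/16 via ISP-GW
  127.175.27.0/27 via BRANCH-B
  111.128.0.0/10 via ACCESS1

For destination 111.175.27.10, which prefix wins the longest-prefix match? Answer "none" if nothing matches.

111.172.0.0/14

Entries matching 111.175.27.10:
  111.128.0.0/10 (111.128.0.0 - 111.191.255.255)
  111.160.0.0/11 (111.160.0.0 - 111.191.255.255)
  111.172.0.0/14 (111.172.0.0 - 111.175.255.255)
Most specific is 111.172.0.0/14.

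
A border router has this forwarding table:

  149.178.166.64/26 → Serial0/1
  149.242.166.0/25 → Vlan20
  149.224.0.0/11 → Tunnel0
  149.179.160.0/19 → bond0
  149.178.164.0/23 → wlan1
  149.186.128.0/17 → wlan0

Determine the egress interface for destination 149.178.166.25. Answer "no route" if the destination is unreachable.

No entry's prefix contains 149.178.166.25; there is no default route.

no route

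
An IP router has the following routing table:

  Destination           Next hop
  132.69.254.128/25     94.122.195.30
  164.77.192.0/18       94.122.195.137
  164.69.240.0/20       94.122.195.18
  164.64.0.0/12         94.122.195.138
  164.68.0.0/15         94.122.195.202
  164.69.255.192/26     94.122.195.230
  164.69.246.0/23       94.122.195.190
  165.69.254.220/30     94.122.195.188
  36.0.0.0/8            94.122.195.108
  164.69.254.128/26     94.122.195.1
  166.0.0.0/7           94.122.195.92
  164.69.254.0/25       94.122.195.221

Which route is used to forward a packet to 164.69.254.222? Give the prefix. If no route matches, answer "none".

Entries matching 164.69.254.222:
  164.64.0.0/12 (164.64.0.0 - 164.79.255.255)
  164.68.0.0/15 (164.68.0.0 - 164.69.255.255)
  164.69.240.0/20 (164.69.240.0 - 164.69.255.255)
Most specific is 164.69.240.0/20.

164.69.240.0/20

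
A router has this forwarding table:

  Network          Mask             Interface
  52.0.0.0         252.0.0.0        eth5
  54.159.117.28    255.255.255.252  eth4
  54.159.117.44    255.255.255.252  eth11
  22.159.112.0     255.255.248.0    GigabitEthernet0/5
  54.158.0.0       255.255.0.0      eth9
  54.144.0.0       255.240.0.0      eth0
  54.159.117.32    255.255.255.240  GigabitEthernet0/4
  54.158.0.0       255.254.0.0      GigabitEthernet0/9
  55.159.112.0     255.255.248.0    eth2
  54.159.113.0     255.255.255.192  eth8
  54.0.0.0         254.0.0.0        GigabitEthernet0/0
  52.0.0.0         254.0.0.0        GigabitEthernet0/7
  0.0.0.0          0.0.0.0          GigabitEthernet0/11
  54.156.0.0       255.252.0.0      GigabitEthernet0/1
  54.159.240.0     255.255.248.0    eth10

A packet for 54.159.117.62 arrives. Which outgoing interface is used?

GigabitEthernet0/9

Routes whose prefix contains 54.159.117.62:
  0.0.0.0/0 (default, matches everything) -> GigabitEthernet0/11
  52.0.0.0/6 (52.0.0.0 - 55.255.255.255) -> eth5
  54.0.0.0/7 (54.0.0.0 - 55.255.255.255) -> GigabitEthernet0/0
  54.144.0.0/12 (54.144.0.0 - 54.159.255.255) -> eth0
  54.156.0.0/14 (54.156.0.0 - 54.159.255.255) -> GigabitEthernet0/1
  54.158.0.0/15 (54.158.0.0 - 54.159.255.255) -> GigabitEthernet0/9
More-specific entries that do NOT match:
  54.159.117.28/30 (54.159.117.28 - 54.159.117.31) does not contain 54.159.117.62
  54.159.117.44/30 (54.159.117.44 - 54.159.117.47) does not contain 54.159.117.62
  54.159.117.32/28 (54.159.117.32 - 54.159.117.47) does not contain 54.159.117.62
  54.159.113.0/26 (54.159.113.0 - 54.159.113.63) does not contain 54.159.117.62
  22.159.112.0/21 (22.159.112.0 - 22.159.119.255) does not contain 54.159.117.62
  55.159.112.0/21 (55.159.112.0 - 55.159.119.255) does not contain 54.159.117.62
  54.159.240.0/21 (54.159.240.0 - 54.159.247.255) does not contain 54.159.117.62
  54.158.0.0/16 (54.158.0.0 - 54.158.255.255) does not contain 54.159.117.62
Longest matching prefix is /15 -> interface GigabitEthernet0/9.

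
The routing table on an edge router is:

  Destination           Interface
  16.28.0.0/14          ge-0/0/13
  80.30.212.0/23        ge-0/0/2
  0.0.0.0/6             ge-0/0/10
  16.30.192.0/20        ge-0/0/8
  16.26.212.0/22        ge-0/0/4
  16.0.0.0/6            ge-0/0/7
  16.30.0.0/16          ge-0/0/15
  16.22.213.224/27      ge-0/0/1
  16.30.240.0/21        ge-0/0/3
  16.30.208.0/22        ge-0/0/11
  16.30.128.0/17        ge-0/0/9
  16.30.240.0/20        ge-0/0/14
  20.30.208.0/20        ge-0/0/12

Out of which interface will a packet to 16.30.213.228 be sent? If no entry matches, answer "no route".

Routes whose prefix contains 16.30.213.228:
  16.0.0.0/6 (16.0.0.0 - 19.255.255.255) -> ge-0/0/7
  16.28.0.0/14 (16.28.0.0 - 16.31.255.255) -> ge-0/0/13
  16.30.0.0/16 (16.30.0.0 - 16.30.255.255) -> ge-0/0/15
  16.30.128.0/17 (16.30.128.0 - 16.30.255.255) -> ge-0/0/9
More-specific entries that do NOT match:
  16.22.213.224/27 (16.22.213.224 - 16.22.213.255) does not contain 16.30.213.228
  80.30.212.0/23 (80.30.212.0 - 80.30.213.255) does not contain 16.30.213.228
  16.26.212.0/22 (16.26.212.0 - 16.26.215.255) does not contain 16.30.213.228
  16.30.208.0/22 (16.30.208.0 - 16.30.211.255) does not contain 16.30.213.228
  16.30.240.0/21 (16.30.240.0 - 16.30.247.255) does not contain 16.30.213.228
  16.30.192.0/20 (16.30.192.0 - 16.30.207.255) does not contain 16.30.213.228
  16.30.240.0/20 (16.30.240.0 - 16.30.255.255) does not contain 16.30.213.228
  20.30.208.0/20 (20.30.208.0 - 20.30.223.255) does not contain 16.30.213.228
Longest matching prefix is /17 -> interface ge-0/0/9.

ge-0/0/9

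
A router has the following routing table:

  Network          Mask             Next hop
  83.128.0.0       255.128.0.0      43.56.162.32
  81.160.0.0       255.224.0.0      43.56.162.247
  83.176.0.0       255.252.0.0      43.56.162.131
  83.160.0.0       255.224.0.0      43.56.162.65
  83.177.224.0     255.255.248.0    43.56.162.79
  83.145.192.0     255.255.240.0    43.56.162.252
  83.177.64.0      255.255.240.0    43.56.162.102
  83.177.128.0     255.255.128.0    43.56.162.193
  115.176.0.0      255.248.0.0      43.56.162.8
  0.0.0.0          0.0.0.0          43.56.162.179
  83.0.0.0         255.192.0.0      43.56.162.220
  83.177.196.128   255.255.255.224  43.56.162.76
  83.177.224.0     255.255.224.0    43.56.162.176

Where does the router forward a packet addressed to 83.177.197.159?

Routes whose prefix contains 83.177.197.159:
  0.0.0.0/0 (default, matches everything) -> 43.56.162.179
  83.128.0.0/9 (83.128.0.0 - 83.255.255.255) -> 43.56.162.32
  83.160.0.0/11 (83.160.0.0 - 83.191.255.255) -> 43.56.162.65
  83.176.0.0/14 (83.176.0.0 - 83.179.255.255) -> 43.56.162.131
  83.177.128.0/17 (83.177.128.0 - 83.177.255.255) -> 43.56.162.193
More-specific entries that do NOT match:
  83.177.196.128/27 (83.177.196.128 - 83.177.196.159) does not contain 83.177.197.159
  83.177.224.0/21 (83.177.224.0 - 83.177.231.255) does not contain 83.177.197.159
  83.145.192.0/20 (83.145.192.0 - 83.145.207.255) does not contain 83.177.197.159
  83.177.64.0/20 (83.177.64.0 - 83.177.79.255) does not contain 83.177.197.159
  83.177.224.0/19 (83.177.224.0 - 83.177.255.255) does not contain 83.177.197.159
Longest matching prefix is /17 -> next hop 43.56.162.193.

43.56.162.193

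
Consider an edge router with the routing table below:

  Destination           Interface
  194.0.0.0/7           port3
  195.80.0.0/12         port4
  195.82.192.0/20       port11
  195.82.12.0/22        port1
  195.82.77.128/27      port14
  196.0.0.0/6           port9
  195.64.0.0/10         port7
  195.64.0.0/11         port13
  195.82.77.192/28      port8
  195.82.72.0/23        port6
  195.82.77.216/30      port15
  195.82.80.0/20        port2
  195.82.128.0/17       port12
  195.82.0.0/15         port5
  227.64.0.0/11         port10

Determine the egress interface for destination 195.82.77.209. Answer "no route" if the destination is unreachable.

Routes whose prefix contains 195.82.77.209:
  194.0.0.0/7 (194.0.0.0 - 195.255.255.255) -> port3
  195.64.0.0/10 (195.64.0.0 - 195.127.255.255) -> port7
  195.64.0.0/11 (195.64.0.0 - 195.95.255.255) -> port13
  195.80.0.0/12 (195.80.0.0 - 195.95.255.255) -> port4
  195.82.0.0/15 (195.82.0.0 - 195.83.255.255) -> port5
More-specific entries that do NOT match:
  195.82.77.216/30 (195.82.77.216 - 195.82.77.219) does not contain 195.82.77.209
  195.82.77.192/28 (195.82.77.192 - 195.82.77.207) does not contain 195.82.77.209
  195.82.77.128/27 (195.82.77.128 - 195.82.77.159) does not contain 195.82.77.209
  195.82.72.0/23 (195.82.72.0 - 195.82.73.255) does not contain 195.82.77.209
  195.82.12.0/22 (195.82.12.0 - 195.82.15.255) does not contain 195.82.77.209
  195.82.192.0/20 (195.82.192.0 - 195.82.207.255) does not contain 195.82.77.209
  195.82.80.0/20 (195.82.80.0 - 195.82.95.255) does not contain 195.82.77.209
  195.82.128.0/17 (195.82.128.0 - 195.82.255.255) does not contain 195.82.77.209
Longest matching prefix is /15 -> interface port5.

port5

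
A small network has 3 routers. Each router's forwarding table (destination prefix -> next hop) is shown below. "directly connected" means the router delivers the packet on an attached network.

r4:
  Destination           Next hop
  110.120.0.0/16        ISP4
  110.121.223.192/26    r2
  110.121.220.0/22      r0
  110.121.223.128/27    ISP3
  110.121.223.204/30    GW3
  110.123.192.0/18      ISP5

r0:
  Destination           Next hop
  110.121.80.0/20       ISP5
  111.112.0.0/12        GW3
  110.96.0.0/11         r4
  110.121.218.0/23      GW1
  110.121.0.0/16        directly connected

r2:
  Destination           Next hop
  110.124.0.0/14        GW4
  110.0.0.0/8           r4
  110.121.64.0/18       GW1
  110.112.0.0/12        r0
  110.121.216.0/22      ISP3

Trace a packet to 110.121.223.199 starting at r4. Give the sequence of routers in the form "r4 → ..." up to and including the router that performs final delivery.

r4 → r2 → r0

At r4: longest match for 110.121.223.199 is 110.121.223.192/26 -> r2
At r2: longest match for 110.121.223.199 is 110.112.0.0/12 -> r0
At r0: longest match for 110.121.223.199 is 110.121.0.0/16 -> directly connected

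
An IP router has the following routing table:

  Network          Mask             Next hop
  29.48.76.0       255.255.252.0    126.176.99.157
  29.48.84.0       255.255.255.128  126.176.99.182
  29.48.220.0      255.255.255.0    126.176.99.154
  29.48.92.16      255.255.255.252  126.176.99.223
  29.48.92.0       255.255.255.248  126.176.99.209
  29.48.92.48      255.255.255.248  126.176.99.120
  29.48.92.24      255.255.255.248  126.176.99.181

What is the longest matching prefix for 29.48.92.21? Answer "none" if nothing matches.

29.48.92.21 is outside every listed prefix and there is no default route.

none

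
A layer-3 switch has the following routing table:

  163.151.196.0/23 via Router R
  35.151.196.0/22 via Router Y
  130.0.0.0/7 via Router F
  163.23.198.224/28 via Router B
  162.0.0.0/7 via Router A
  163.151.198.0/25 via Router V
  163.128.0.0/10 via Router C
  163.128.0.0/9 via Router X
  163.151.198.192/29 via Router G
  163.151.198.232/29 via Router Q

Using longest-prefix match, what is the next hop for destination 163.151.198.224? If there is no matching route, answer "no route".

Routes whose prefix contains 163.151.198.224:
  162.0.0.0/7 (162.0.0.0 - 163.255.255.255) -> Router A
  163.128.0.0/9 (163.128.0.0 - 163.255.255.255) -> Router X
  163.128.0.0/10 (163.128.0.0 - 163.191.255.255) -> Router C
More-specific entries that do NOT match:
  163.151.198.192/29 (163.151.198.192 - 163.151.198.199) does not contain 163.151.198.224
  163.151.198.232/29 (163.151.198.232 - 163.151.198.239) does not contain 163.151.198.224
  163.23.198.224/28 (163.23.198.224 - 163.23.198.239) does not contain 163.151.198.224
  163.151.198.0/25 (163.151.198.0 - 163.151.198.127) does not contain 163.151.198.224
  163.151.196.0/23 (163.151.196.0 - 163.151.197.255) does not contain 163.151.198.224
  35.151.196.0/22 (35.151.196.0 - 35.151.199.255) does not contain 163.151.198.224
Longest matching prefix is /10 -> next hop Router C.

Router C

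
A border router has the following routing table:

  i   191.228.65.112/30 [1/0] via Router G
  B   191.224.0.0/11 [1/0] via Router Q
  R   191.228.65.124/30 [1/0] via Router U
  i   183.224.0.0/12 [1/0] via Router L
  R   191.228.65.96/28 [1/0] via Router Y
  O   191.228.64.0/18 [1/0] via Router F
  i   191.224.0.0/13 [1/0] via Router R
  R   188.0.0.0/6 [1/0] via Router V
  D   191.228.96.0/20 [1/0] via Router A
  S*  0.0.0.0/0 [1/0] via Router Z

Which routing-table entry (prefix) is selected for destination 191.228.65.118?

Entries matching 191.228.65.118:
  0.0.0.0/0 (default, matches everything)
  188.0.0.0/6 (188.0.0.0 - 191.255.255.255)
  191.224.0.0/11 (191.224.0.0 - 191.255.255.255)
  191.224.0.0/13 (191.224.0.0 - 191.231.255.255)
  191.228.64.0/18 (191.228.64.0 - 191.228.127.255)
Most specific is 191.228.64.0/18.

191.228.64.0/18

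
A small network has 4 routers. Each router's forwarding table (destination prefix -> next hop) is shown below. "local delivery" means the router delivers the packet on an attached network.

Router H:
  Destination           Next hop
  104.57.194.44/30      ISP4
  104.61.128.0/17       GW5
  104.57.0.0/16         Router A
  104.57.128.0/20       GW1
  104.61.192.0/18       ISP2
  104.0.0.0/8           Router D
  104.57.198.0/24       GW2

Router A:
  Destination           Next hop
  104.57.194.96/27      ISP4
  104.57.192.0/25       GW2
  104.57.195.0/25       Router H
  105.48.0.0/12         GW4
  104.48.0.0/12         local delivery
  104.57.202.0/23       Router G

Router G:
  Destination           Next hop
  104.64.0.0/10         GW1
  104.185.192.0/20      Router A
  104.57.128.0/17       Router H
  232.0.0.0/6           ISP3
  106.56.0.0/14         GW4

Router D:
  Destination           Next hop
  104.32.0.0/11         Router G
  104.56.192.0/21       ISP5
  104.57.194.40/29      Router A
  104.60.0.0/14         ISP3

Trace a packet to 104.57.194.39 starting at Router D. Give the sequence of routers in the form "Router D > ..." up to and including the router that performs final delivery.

Router D > Router G > Router H > Router A

At Router D: longest match for 104.57.194.39 is 104.32.0.0/11 -> Router G
At Router G: longest match for 104.57.194.39 is 104.57.128.0/17 -> Router H
At Router H: longest match for 104.57.194.39 is 104.57.0.0/16 -> Router A
At Router A: longest match for 104.57.194.39 is 104.48.0.0/12 -> local delivery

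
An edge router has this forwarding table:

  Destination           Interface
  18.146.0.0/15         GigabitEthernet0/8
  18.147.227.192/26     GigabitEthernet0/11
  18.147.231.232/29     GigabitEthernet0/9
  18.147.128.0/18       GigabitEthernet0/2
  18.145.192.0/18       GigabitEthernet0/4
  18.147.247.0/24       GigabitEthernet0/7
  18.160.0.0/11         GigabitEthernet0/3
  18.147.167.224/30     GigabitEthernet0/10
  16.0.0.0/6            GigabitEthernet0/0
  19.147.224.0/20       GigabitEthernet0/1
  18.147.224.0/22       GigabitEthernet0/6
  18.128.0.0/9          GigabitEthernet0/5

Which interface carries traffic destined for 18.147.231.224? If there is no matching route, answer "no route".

GigabitEthernet0/8

Routes whose prefix contains 18.147.231.224:
  16.0.0.0/6 (16.0.0.0 - 19.255.255.255) -> GigabitEthernet0/0
  18.128.0.0/9 (18.128.0.0 - 18.255.255.255) -> GigabitEthernet0/5
  18.146.0.0/15 (18.146.0.0 - 18.147.255.255) -> GigabitEthernet0/8
More-specific entries that do NOT match:
  18.147.167.224/30 (18.147.167.224 - 18.147.167.227) does not contain 18.147.231.224
  18.147.231.232/29 (18.147.231.232 - 18.147.231.239) does not contain 18.147.231.224
  18.147.227.192/26 (18.147.227.192 - 18.147.227.255) does not contain 18.147.231.224
  18.147.247.0/24 (18.147.247.0 - 18.147.247.255) does not contain 18.147.231.224
  18.147.224.0/22 (18.147.224.0 - 18.147.227.255) does not contain 18.147.231.224
  19.147.224.0/20 (19.147.224.0 - 19.147.239.255) does not contain 18.147.231.224
  18.147.128.0/18 (18.147.128.0 - 18.147.191.255) does not contain 18.147.231.224
  18.145.192.0/18 (18.145.192.0 - 18.145.255.255) does not contain 18.147.231.224
Longest matching prefix is /15 -> interface GigabitEthernet0/8.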